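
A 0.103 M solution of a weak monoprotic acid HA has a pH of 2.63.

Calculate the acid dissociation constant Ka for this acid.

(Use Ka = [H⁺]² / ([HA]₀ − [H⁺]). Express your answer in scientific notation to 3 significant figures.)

[H⁺] = 10^(−pH) = 10^(−2.63) = 2.344e-03 M. For HA ⇌ H⁺ + A⁻, Ka = [H⁺][A⁻]/[HA] = [H⁺]² / ([HA]₀ − [H⁺]) = (2.344e-03)² / (0.103 − 2.344e-03) = 5.46e-05.

K_a = 5.46e-05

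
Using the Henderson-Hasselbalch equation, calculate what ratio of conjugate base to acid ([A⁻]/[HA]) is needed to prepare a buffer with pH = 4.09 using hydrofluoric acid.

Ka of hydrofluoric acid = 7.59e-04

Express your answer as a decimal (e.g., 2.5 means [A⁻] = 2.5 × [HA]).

pKa = -log(7.59e-04) = 3.1198. pH = pKa + log([A⁻]/[HA]), so log([A⁻]/[HA]) = pH − pKa = 4.09 − 3.1198 = 0.9702. [A⁻]/[HA] = 10^(0.9702) = 9.34

[A⁻]/[HA] = 9.34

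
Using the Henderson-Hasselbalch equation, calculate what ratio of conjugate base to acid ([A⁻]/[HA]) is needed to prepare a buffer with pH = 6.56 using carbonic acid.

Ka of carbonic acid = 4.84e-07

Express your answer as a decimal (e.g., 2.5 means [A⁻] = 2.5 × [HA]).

pKa = -log(4.84e-07) = 6.3152. pH = pKa + log([A⁻]/[HA]), so log([A⁻]/[HA]) = pH − pKa = 6.56 − 6.3152 = 0.2448. [A⁻]/[HA] = 10^(0.2448) = 1.76

[A⁻]/[HA] = 1.76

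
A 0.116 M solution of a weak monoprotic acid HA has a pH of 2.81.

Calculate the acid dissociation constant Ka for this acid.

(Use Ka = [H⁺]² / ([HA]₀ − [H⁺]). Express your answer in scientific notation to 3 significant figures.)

[H⁺] = 10^(−pH) = 10^(−2.81) = 1.549e-03 M. For HA ⇌ H⁺ + A⁻, Ka = [H⁺][A⁻]/[HA] = [H⁺]² / ([HA]₀ − [H⁺]) = (1.549e-03)² / (0.116 − 1.549e-03) = 2.10e-05.

K_a = 2.10e-05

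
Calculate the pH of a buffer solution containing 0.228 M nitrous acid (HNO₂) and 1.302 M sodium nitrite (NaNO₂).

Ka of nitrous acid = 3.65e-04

pKa = -log(3.65e-04) = 3.44. pH = pKa + log([A⁻]/[HA]) = 3.44 + log(1.302/0.228)

pH = 4.19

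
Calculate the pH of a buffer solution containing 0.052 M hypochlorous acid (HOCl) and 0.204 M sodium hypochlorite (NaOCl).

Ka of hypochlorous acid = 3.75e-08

pKa = -log(3.75e-08) = 7.43. pH = pKa + log([A⁻]/[HA]) = 7.43 + log(0.204/0.052)

pH = 8.02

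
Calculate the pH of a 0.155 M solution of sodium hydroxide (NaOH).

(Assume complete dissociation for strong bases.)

[OH⁻] = 0.155 M for strong base. pOH = -log[OH⁻] = 0.81, pH = 14 - pOH

pH = 13.19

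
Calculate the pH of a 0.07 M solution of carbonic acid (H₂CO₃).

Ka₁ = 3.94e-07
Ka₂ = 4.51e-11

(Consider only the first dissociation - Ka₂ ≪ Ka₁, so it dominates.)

First dissociation dominates. From Ka₁ = [H⁺][HA⁻]/[H₂A], x² + Ka₁·x − Ka₁·C = 0 with C = 0.07 M and Ka₁ = 3.94e-07. Solving: [H⁺] = (−Ka₁ + √(Ka₁² + 4·Ka₁·C)) / 2 = 1.6588e-04 M. pH = -log(1.6588e-04) = 3.78.

pH = 3.78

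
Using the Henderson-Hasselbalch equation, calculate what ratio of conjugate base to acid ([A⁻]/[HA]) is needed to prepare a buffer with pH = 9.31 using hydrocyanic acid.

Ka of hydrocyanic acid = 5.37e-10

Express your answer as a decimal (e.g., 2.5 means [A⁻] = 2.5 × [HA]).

pKa = -log(5.37e-10) = 9.2700. pH = pKa + log([A⁻]/[HA]), so log([A⁻]/[HA]) = pH − pKa = 9.31 − 9.2700 = 0.0400. [A⁻]/[HA] = 10^(0.0400) = 1.10

[A⁻]/[HA] = 1.10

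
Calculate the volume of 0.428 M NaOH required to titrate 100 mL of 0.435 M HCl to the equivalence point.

At equivalence: moles acid = moles base. moles HCl = 0.435 × 100/1000 = 0.0435 mol. V_base = moles / 0.428 × 1000 = 101.6 mL.

V_{base} = 101.6 mL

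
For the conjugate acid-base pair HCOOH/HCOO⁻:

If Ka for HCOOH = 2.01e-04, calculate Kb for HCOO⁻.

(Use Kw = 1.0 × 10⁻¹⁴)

For a conjugate pair Ka × Kb = Kw, so Kb = Kw/Ka = 1.0 × 10⁻¹⁴ / 2.01e-04 = 4.98e-11.

K_b = 4.98e-11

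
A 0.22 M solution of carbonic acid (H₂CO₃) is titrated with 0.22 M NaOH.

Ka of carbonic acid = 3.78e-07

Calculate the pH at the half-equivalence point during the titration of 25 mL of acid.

At half-equivalence [HA] = [A⁻], so Henderson-Hasselbalch gives pH = pKa = -log(3.78e-07) = 6.42.

pH = pKa = 6.42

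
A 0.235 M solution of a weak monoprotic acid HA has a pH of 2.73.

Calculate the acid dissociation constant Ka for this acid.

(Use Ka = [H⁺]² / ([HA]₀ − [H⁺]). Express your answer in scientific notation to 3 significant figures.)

[H⁺] = 10^(−pH) = 10^(−2.73) = 1.862e-03 M. For HA ⇌ H⁺ + A⁻, Ka = [H⁺][A⁻]/[HA] = [H⁺]² / ([HA]₀ − [H⁺]) = (1.862e-03)² / (0.235 − 1.862e-03) = 1.49e-05.

K_a = 1.49e-05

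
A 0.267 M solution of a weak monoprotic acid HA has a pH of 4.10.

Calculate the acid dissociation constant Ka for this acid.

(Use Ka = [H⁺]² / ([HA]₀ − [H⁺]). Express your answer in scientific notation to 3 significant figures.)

[H⁺] = 10^(−pH) = 10^(−4.10) = 7.943e-05 M. For HA ⇌ H⁺ + A⁻, Ka = [H⁺][A⁻]/[HA] = [H⁺]² / ([HA]₀ − [H⁺]) = (7.943e-05)² / (0.267 − 7.943e-05) = 2.36e-08.

K_a = 2.36e-08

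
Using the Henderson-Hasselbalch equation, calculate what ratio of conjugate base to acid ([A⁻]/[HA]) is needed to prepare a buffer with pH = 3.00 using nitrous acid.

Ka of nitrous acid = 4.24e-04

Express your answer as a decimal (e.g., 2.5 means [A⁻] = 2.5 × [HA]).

pKa = -log(4.24e-04) = 3.3726. pH = pKa + log([A⁻]/[HA]), so log([A⁻]/[HA]) = pH − pKa = 3.00 − 3.3726 = -0.3726. [A⁻]/[HA] = 10^(-0.3726) = 0.424

[A⁻]/[HA] = 0.424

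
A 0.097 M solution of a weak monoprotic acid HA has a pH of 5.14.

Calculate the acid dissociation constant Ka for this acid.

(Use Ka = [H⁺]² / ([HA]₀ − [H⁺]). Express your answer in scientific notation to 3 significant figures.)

[H⁺] = 10^(−pH) = 10^(−5.14) = 7.244e-06 M. For HA ⇌ H⁺ + A⁻, Ka = [H⁺][A⁻]/[HA] = [H⁺]² / ([HA]₀ − [H⁺]) = (7.244e-06)² / (0.097 − 7.244e-06) = 5.41e-10.

K_a = 5.41e-10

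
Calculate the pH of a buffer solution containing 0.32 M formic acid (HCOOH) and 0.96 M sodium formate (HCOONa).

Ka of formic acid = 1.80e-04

pKa = -log(1.80e-04) = 3.74. pH = pKa + log([A⁻]/[HA]) = 3.74 + log(0.96/0.32)

pH = 4.22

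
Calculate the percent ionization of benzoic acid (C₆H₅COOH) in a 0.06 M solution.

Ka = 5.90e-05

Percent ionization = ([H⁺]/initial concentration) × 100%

Using Ka equilibrium: x² + Ka×x - Ka×C = 0. Solving: [H⁺] = 1.8522e-03. Percent = (1.8522e-03/0.06) × 100

Percent ionization = 3.09%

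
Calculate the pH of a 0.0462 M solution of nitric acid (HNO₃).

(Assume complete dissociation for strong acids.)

[H⁺] = 0.0462 M for strong acid. pH = -log[H⁺] = -log(0.0462)

pH = 1.34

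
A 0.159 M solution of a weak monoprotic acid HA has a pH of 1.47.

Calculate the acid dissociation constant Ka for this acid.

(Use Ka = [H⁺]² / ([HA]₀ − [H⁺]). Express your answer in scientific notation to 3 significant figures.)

[H⁺] = 10^(−pH) = 10^(−1.47) = 3.388e-02 M. For HA ⇌ H⁺ + A⁻, Ka = [H⁺][A⁻]/[HA] = [H⁺]² / ([HA]₀ − [H⁺]) = (3.388e-02)² / (0.159 − 3.388e-02) = 9.18e-03.

K_a = 9.18e-03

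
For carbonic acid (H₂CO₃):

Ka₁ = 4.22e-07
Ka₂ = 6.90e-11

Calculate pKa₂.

pKa₂ = -log(Ka₂) = -log(6.90e-11) = 10.16.

pK_{a2} = 10.16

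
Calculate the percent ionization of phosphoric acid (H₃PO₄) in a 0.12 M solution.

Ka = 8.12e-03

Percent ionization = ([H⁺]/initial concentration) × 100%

Using Ka equilibrium: x² + Ka×x - Ka×C = 0. Solving: [H⁺] = 2.7418e-02. Percent = (2.7418e-02/0.12) × 100

Percent ionization = 22.8%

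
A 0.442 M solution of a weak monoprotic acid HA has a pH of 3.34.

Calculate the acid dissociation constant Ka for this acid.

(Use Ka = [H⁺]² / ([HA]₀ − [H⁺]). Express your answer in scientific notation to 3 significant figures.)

[H⁺] = 10^(−pH) = 10^(−3.34) = 4.571e-04 M. For HA ⇌ H⁺ + A⁻, Ka = [H⁺][A⁻]/[HA] = [H⁺]² / ([HA]₀ − [H⁺]) = (4.571e-04)² / (0.442 − 4.571e-04) = 4.73e-07.

K_a = 4.73e-07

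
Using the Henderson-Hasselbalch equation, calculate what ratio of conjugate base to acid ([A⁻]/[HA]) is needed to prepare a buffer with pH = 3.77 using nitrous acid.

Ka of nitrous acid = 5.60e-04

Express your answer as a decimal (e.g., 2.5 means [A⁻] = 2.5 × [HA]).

pKa = -log(5.60e-04) = 3.2518. pH = pKa + log([A⁻]/[HA]), so log([A⁻]/[HA]) = pH − pKa = 3.77 − 3.2518 = 0.5182. [A⁻]/[HA] = 10^(0.5182) = 3.30

[A⁻]/[HA] = 3.30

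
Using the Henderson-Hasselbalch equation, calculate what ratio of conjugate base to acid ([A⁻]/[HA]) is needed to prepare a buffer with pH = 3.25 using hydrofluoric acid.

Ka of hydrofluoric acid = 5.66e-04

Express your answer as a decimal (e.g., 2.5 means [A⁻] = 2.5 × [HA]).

pKa = -log(5.66e-04) = 3.2472. pH = pKa + log([A⁻]/[HA]), so log([A⁻]/[HA]) = pH − pKa = 3.25 − 3.2472 = 0.0028. [A⁻]/[HA] = 10^(0.0028) = 1.01

[A⁻]/[HA] = 1.01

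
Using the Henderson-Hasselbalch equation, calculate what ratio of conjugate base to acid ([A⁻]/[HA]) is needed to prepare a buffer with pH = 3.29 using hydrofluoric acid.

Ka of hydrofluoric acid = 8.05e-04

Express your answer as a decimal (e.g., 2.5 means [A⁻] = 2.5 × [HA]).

pKa = -log(8.05e-04) = 3.0942. pH = pKa + log([A⁻]/[HA]), so log([A⁻]/[HA]) = pH − pKa = 3.29 − 3.0942 = 0.1958. [A⁻]/[HA] = 10^(0.1958) = 1.57

[A⁻]/[HA] = 1.57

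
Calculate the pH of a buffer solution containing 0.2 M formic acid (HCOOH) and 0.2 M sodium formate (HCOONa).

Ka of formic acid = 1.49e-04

pKa = -log(1.49e-04) = 3.83. pH = pKa + log([A⁻]/[HA]) = 3.83 + log(0.2/0.2)

pH = 3.83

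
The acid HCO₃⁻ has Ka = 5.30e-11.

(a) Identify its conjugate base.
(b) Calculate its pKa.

(a) The conjugate base is formed by removing one H⁺ from HCO₃⁻, giving CO₃²⁻. (b) pKa = -log(Ka) = -log(5.30e-11) = 10.28.

Conjugate base: CO₃²⁻; pK_a = 10.28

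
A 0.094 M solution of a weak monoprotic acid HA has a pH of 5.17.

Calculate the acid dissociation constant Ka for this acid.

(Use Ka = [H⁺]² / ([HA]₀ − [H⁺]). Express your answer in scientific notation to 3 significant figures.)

[H⁺] = 10^(−pH) = 10^(−5.17) = 6.761e-06 M. For HA ⇌ H⁺ + A⁻, Ka = [H⁺][A⁻]/[HA] = [H⁺]² / ([HA]₀ − [H⁺]) = (6.761e-06)² / (0.094 − 6.761e-06) = 4.86e-10.

K_a = 4.86e-10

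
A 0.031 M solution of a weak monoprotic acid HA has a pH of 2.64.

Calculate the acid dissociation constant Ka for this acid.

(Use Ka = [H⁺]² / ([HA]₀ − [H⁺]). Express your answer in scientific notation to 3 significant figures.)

[H⁺] = 10^(−pH) = 10^(−2.64) = 2.291e-03 M. For HA ⇌ H⁺ + A⁻, Ka = [H⁺][A⁻]/[HA] = [H⁺]² / ([HA]₀ − [H⁺]) = (2.291e-03)² / (0.031 − 2.291e-03) = 1.83e-04.

K_a = 1.83e-04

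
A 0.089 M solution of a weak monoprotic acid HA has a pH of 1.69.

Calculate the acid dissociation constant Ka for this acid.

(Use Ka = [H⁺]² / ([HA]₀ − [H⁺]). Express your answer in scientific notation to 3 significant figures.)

[H⁺] = 10^(−pH) = 10^(−1.69) = 2.042e-02 M. For HA ⇌ H⁺ + A⁻, Ka = [H⁺][A⁻]/[HA] = [H⁺]² / ([HA]₀ − [H⁺]) = (2.042e-02)² / (0.089 − 2.042e-02) = 6.08e-03.

K_a = 6.08e-03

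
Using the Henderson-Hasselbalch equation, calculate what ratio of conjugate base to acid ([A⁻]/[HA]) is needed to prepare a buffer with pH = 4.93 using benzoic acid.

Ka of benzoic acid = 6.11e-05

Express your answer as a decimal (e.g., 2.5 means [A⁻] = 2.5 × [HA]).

pKa = -log(6.11e-05) = 4.2140. pH = pKa + log([A⁻]/[HA]), so log([A⁻]/[HA]) = pH − pKa = 4.93 − 4.2140 = 0.7160. [A⁻]/[HA] = 10^(0.7160) = 5.20

[A⁻]/[HA] = 5.20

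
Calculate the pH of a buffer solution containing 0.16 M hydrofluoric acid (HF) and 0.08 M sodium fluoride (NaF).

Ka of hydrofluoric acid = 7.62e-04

pKa = -log(7.62e-04) = 3.12. pH = pKa + log([A⁻]/[HA]) = 3.12 + log(0.08/0.16)

pH = 2.82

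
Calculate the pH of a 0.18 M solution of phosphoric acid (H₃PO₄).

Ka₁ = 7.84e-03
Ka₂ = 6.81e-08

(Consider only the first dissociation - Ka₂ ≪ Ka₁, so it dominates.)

First dissociation dominates. From Ka₁ = [H⁺][HA⁻]/[H₂A], x² + Ka₁·x − Ka₁·C = 0 with C = 0.18 M and Ka₁ = 7.84e-03. Solving: [H⁺] = (−Ka₁ + √(Ka₁² + 4·Ka₁·C)) / 2 = 3.3850e-02 M. pH = -log(3.3850e-02) = 1.47.

pH = 1.47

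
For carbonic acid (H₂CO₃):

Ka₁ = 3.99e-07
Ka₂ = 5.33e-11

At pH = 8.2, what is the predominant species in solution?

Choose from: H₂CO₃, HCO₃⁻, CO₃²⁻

pKa₁ = 6.40, pKa₂ = 10.27. For a polyprotic acid the predominant species crosses at each pKa: below pKa_n the protonated form dominates, above it the deprotonated form does. At pH = 8.2, the predominant species is HCO₃⁻.

HCO₃⁻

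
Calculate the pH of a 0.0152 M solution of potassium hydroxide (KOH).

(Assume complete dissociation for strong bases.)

[OH⁻] = 0.0152 M for strong base. pOH = -log[OH⁻] = 1.82, pH = 14 - pOH

pH = 12.18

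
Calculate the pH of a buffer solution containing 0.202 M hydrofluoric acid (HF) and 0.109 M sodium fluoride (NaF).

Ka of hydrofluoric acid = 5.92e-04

pKa = -log(5.92e-04) = 3.23. pH = pKa + log([A⁻]/[HA]) = 3.23 + log(0.109/0.202)

pH = 2.96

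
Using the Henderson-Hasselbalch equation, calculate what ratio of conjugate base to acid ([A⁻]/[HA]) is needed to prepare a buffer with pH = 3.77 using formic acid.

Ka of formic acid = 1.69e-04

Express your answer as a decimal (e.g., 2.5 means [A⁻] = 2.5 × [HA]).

pKa = -log(1.69e-04) = 3.7721. pH = pKa + log([A⁻]/[HA]), so log([A⁻]/[HA]) = pH − pKa = 3.77 − 3.7721 = -0.0021. [A⁻]/[HA] = 10^(-0.0021) = 0.995

[A⁻]/[HA] = 0.995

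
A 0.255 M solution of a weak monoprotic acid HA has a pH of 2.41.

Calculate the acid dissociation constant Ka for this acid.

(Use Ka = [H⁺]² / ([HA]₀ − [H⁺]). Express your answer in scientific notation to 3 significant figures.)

[H⁺] = 10^(−pH) = 10^(−2.41) = 3.890e-03 M. For HA ⇌ H⁺ + A⁻, Ka = [H⁺][A⁻]/[HA] = [H⁺]² / ([HA]₀ − [H⁺]) = (3.890e-03)² / (0.255 − 3.890e-03) = 6.03e-05.

K_a = 6.03e-05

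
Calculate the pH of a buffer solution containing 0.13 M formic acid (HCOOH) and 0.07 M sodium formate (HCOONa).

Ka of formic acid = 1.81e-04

pKa = -log(1.81e-04) = 3.74. pH = pKa + log([A⁻]/[HA]) = 3.74 + log(0.07/0.13)

pH = 3.47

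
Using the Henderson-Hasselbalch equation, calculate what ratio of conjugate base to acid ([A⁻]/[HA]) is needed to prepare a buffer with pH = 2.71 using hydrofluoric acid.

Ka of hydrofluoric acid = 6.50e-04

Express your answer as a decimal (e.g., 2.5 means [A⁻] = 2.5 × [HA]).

pKa = -log(6.50e-04) = 3.1871. pH = pKa + log([A⁻]/[HA]), so log([A⁻]/[HA]) = pH − pKa = 2.71 − 3.1871 = -0.4771. [A⁻]/[HA] = 10^(-0.4771) = 0.333

[A⁻]/[HA] = 0.333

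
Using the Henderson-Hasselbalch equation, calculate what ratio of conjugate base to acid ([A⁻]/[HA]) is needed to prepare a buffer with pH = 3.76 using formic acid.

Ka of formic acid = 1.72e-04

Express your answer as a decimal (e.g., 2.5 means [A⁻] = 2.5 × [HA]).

pKa = -log(1.72e-04) = 3.7645. pH = pKa + log([A⁻]/[HA]), so log([A⁻]/[HA]) = pH − pKa = 3.76 − 3.7645 = -0.0045. [A⁻]/[HA] = 10^(-0.0045) = 0.990

[A⁻]/[HA] = 0.990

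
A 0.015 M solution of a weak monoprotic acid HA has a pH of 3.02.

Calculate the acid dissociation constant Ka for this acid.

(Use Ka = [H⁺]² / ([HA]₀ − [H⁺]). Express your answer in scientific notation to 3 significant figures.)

[H⁺] = 10^(−pH) = 10^(−3.02) = 9.550e-04 M. For HA ⇌ H⁺ + A⁻, Ka = [H⁺][A⁻]/[HA] = [H⁺]² / ([HA]₀ − [H⁺]) = (9.550e-04)² / (0.015 − 9.550e-04) = 6.49e-05.

K_a = 6.49e-05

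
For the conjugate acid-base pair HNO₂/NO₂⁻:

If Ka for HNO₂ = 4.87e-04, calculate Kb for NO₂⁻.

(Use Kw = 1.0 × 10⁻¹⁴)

For a conjugate pair Ka × Kb = Kw, so Kb = Kw/Ka = 1.0 × 10⁻¹⁴ / 4.87e-04 = 2.05e-11.

K_b = 2.05e-11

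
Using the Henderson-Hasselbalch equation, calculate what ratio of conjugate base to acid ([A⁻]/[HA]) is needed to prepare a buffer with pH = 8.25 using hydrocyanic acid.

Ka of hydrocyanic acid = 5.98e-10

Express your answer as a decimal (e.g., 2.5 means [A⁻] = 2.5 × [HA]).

pKa = -log(5.98e-10) = 9.2233. pH = pKa + log([A⁻]/[HA]), so log([A⁻]/[HA]) = pH − pKa = 8.25 − 9.2233 = -0.9733. [A⁻]/[HA] = 10^(-0.9733) = 0.106

[A⁻]/[HA] = 0.106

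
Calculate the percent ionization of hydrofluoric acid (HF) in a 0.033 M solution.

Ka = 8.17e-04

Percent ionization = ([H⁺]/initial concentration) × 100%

Using Ka equilibrium: x² + Ka×x - Ka×C = 0. Solving: [H⁺] = 4.7999e-03. Percent = (4.7999e-03/0.033) × 100

Percent ionization = 14.5%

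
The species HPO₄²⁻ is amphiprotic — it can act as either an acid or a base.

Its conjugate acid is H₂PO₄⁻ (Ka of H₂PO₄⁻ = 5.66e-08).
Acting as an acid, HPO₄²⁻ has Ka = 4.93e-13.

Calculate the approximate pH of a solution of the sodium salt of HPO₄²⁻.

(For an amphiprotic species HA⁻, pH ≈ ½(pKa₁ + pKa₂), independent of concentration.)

pKa₁ = -log(5.66e-08) = 7.25; pKa₂ = -log(4.93e-13) = 12.31. For an amphiprotic species, pH ≈ ½(pKa₁ + pKa₂) = ½(7.25 + 12.31) = 9.78.

pH = 9.78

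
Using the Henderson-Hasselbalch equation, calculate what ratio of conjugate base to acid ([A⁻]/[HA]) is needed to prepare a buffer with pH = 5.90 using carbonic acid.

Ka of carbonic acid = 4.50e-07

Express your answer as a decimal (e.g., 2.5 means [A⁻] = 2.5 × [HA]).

pKa = -log(4.50e-07) = 6.3468. pH = pKa + log([A⁻]/[HA]), so log([A⁻]/[HA]) = pH − pKa = 5.90 − 6.3468 = -0.4468. [A⁻]/[HA] = 10^(-0.4468) = 0.357

[A⁻]/[HA] = 0.357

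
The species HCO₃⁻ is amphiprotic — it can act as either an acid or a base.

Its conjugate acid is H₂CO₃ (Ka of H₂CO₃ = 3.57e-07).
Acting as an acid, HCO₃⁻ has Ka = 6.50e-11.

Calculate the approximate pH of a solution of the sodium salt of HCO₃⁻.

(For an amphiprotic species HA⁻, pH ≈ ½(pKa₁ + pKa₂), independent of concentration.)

pKa₁ = -log(3.57e-07) = 6.45; pKa₂ = -log(6.50e-11) = 10.19. For an amphiprotic species, pH ≈ ½(pKa₁ + pKa₂) = ½(6.45 + 10.19) = 8.32.

pH = 8.32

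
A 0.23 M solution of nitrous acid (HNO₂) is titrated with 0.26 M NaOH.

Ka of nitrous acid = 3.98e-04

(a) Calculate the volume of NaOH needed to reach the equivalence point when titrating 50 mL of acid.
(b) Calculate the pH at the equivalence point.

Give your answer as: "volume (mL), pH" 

moles acid = 0.23 × 50/1000 = 0.0115 mol; V_base = moles/0.26 × 1000 = 44.2 mL. At equivalence only the conjugate base is present: [A⁻] = 0.0115/0.094 = 1.2204e-01 M. Kb = Kw/Ka = 2.51e-11; [OH⁻] = √(Kb × [A⁻]) = 1.7511e-06; pOH = 5.76; pH = 14 - pOH = 8.24.

V = 44.2 mL, pH = 8.24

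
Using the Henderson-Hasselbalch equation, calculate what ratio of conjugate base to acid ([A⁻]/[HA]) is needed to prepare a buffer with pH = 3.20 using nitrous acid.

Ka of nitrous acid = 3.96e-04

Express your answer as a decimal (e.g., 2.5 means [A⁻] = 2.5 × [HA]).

pKa = -log(3.96e-04) = 3.4023. pH = pKa + log([A⁻]/[HA]), so log([A⁻]/[HA]) = pH − pKa = 3.20 − 3.4023 = -0.2023. [A⁻]/[HA] = 10^(-0.2023) = 0.628

[A⁻]/[HA] = 0.628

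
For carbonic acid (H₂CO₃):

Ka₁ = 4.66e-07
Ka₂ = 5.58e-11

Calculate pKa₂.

pKa₂ = -log(Ka₂) = -log(5.58e-11) = 10.25.

pK_{a2} = 10.25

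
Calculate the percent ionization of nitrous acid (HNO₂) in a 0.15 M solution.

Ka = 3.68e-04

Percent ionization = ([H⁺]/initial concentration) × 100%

Using Ka equilibrium: x² + Ka×x - Ka×C = 0. Solving: [H⁺] = 7.2479e-03. Percent = (7.2479e-03/0.15) × 100

Percent ionization = 4.83%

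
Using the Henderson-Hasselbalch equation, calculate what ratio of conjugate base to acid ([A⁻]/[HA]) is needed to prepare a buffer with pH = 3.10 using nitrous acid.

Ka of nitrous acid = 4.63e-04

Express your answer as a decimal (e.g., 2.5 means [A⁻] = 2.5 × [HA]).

pKa = -log(4.63e-04) = 3.3344. pH = pKa + log([A⁻]/[HA]), so log([A⁻]/[HA]) = pH − pKa = 3.10 − 3.3344 = -0.2344. [A⁻]/[HA] = 10^(-0.2344) = 0.583

[A⁻]/[HA] = 0.583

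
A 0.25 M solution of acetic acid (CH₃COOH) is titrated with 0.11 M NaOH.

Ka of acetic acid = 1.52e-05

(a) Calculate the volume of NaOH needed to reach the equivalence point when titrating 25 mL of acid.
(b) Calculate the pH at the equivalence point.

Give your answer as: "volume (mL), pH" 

moles acid = 0.25 × 25/1000 = 0.00625 mol; V_base = moles/0.11 × 1000 = 56.8 mL. At equivalence only the conjugate base is present: [A⁻] = 0.00625/0.082 = 7.6389e-02 M. Kb = Kw/Ka = 6.58e-10; [OH⁻] = √(Kb × [A⁻]) = 7.0891e-06; pOH = 5.15; pH = 14 - pOH = 8.85.

V = 56.8 mL, pH = 8.85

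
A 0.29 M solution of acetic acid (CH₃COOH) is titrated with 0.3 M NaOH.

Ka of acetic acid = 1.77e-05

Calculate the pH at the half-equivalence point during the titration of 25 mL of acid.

At half-equivalence [HA] = [A⁻], so Henderson-Hasselbalch gives pH = pKa = -log(1.77e-05) = 4.75.

pH = pKa = 4.75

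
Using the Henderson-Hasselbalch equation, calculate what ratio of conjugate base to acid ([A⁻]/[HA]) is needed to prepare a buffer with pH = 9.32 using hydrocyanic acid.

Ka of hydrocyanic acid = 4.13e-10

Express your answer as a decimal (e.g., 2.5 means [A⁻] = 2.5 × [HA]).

pKa = -log(4.13e-10) = 9.3840. pH = pKa + log([A⁻]/[HA]), so log([A⁻]/[HA]) = pH − pKa = 9.32 − 9.3840 = -0.0640. [A⁻]/[HA] = 10^(-0.0640) = 0.863

[A⁻]/[HA] = 0.863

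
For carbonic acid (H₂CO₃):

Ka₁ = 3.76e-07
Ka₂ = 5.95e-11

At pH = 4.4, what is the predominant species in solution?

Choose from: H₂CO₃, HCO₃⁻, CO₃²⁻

pKa₁ = 6.42, pKa₂ = 10.23. For a polyprotic acid the predominant species crosses at each pKa: below pKa_n the protonated form dominates, above it the deprotonated form does. At pH = 4.4, the predominant species is H₂CO₃.

H₂CO₃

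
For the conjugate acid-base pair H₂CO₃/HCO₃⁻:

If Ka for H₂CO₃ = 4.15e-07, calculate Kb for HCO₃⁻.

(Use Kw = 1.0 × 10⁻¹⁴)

For a conjugate pair Ka × Kb = Kw, so Kb = Kw/Ka = 1.0 × 10⁻¹⁴ / 4.15e-07 = 2.41e-08.

K_b = 2.41e-08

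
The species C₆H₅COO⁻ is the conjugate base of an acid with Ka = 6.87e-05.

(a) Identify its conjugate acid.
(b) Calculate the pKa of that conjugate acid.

(a) The conjugate acid is formed by adding one H⁺ to C₆H₅COO⁻, giving C₆H₅COOH. (b) pKa = -log(Ka) = -log(6.87e-05) = 4.16.

Conjugate acid: C₆H₅COOH; pK_a = 4.16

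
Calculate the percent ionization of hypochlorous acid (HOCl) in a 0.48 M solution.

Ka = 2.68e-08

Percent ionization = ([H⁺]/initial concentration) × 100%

Using Ka equilibrium: x² + Ka×x - Ka×C = 0. Solving: [H⁺] = 1.1341e-04. Percent = (1.1341e-04/0.48) × 100

Percent ionization = 0.0236%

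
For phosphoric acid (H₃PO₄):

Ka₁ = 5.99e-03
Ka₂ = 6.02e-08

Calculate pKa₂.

pKa₂ = -log(Ka₂) = -log(6.02e-08) = 7.22.

pK_{a2} = 7.22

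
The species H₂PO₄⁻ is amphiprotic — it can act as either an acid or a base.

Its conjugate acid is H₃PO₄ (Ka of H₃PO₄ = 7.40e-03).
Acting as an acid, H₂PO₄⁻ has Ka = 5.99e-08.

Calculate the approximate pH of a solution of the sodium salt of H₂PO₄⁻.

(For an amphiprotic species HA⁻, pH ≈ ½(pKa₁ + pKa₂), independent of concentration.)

pKa₁ = -log(7.40e-03) = 2.13; pKa₂ = -log(5.99e-08) = 7.22. For an amphiprotic species, pH ≈ ½(pKa₁ + pKa₂) = ½(2.13 + 7.22) = 4.68.

pH = 4.68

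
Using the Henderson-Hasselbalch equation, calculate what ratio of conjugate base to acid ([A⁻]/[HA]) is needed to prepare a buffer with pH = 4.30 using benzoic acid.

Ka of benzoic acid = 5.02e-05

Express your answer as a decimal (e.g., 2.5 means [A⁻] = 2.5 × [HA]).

pKa = -log(5.02e-05) = 4.2993. pH = pKa + log([A⁻]/[HA]), so log([A⁻]/[HA]) = pH − pKa = 4.30 − 4.2993 = 0.0007. [A⁻]/[HA] = 10^(0.0007) = 1.00

[A⁻]/[HA] = 1.00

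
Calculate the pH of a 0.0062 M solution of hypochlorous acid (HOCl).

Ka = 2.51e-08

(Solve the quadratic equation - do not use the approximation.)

x² + Ka×x - Ka×C = 0. Using quadratic formula: [H⁺] = 1.2462e-05

pH = 4.90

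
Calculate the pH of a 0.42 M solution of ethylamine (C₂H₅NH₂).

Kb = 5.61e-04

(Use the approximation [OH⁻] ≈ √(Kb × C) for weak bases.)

[OH⁻] = √(Kb × C) = √(5.61e-04 × 0.42) = 1.5350e-02. pOH = 1.81, pH = 14 - pOH

pH = 12.19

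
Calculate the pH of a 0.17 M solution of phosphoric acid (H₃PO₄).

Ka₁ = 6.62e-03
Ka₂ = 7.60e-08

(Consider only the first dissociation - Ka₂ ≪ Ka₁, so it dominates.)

First dissociation dominates. From Ka₁ = [H⁺][HA⁻]/[H₂A], x² + Ka₁·x − Ka₁·C = 0 with C = 0.17 M and Ka₁ = 6.62e-03. Solving: [H⁺] = (−Ka₁ + √(Ka₁² + 4·Ka₁·C)) / 2 = 3.0400e-02 M. pH = -log(3.0400e-02) = 1.52.

pH = 1.52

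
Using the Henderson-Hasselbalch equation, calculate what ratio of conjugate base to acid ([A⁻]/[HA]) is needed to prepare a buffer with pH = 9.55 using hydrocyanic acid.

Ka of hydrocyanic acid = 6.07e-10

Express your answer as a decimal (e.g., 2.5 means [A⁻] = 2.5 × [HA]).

pKa = -log(6.07e-10) = 9.2168. pH = pKa + log([A⁻]/[HA]), so log([A⁻]/[HA]) = pH − pKa = 9.55 − 9.2168 = 0.3332. [A⁻]/[HA] = 10^(0.3332) = 2.15

[A⁻]/[HA] = 2.15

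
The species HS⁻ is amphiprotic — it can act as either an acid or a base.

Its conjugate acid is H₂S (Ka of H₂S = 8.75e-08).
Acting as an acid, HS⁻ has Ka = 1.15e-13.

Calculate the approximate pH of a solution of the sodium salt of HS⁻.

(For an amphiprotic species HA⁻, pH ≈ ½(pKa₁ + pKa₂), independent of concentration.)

pKa₁ = -log(8.75e-08) = 7.06; pKa₂ = -log(1.15e-13) = 12.94. For an amphiprotic species, pH ≈ ½(pKa₁ + pKa₂) = ½(7.06 + 12.94) = 10.00.

pH = 10.00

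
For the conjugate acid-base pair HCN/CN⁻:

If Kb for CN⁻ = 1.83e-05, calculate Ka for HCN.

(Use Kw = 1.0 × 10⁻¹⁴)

For a conjugate pair Ka × Kb = Kw, so Ka = Kw/Kb = 1.0 × 10⁻¹⁴ / 1.83e-05 = 5.46e-10.

K_a = 5.46e-10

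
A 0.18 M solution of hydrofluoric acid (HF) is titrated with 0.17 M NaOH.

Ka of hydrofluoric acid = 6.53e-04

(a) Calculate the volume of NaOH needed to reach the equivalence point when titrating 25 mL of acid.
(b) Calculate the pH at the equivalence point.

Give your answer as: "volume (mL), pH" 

moles acid = 0.18 × 25/1000 = 0.0045 mol; V_base = moles/0.17 × 1000 = 26.5 mL. At equivalence only the conjugate base is present: [A⁻] = 0.0045/0.051 = 8.7429e-02 M. Kb = Kw/Ka = 1.53e-11; [OH⁻] = √(Kb × [A⁻]) = 1.1571e-06; pOH = 5.94; pH = 14 - pOH = 8.06.

V = 26.5 mL, pH = 8.06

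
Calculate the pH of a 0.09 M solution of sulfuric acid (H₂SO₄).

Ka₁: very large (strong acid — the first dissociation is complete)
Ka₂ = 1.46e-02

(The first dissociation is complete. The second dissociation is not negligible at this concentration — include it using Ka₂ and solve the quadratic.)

First dissociation is complete: [H⁺]₀ = [HSO₄⁻]₀ = C = 0.09 M. Second dissociation HSO₄⁻ ⇌ H⁺ + SO₄²⁻: let x = [SO₄²⁻]. Ka₂ = (C + x)·x / (C − x) = 1.46e-02 → x² + (C + Ka₂)·x − Ka₂·C = 0 → x² + 0.10460·x − 1.314e-03 = 0. x = (−0.10460 + √(0.10460² + 4 × 1.314e-03)) / 2 = 1.1334e-02 M. [H⁺] = C + x = 0.09 + 1.1334e-02 = 1.0133e-01 M. pH = -log(1.0133e-01) = 0.99.

pH = 0.99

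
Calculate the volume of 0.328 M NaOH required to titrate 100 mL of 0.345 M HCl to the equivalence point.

At equivalence: moles acid = moles base. moles HCl = 0.345 × 100/1000 = 0.0345 mol. V_base = moles / 0.328 × 1000 = 105.2 mL.

V_{base} = 105.2 mL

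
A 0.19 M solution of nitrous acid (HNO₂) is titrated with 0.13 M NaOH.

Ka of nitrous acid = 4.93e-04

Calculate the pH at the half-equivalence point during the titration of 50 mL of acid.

At half-equivalence [HA] = [A⁻], so Henderson-Hasselbalch gives pH = pKa = -log(4.93e-04) = 3.31.

pH = pKa = 3.31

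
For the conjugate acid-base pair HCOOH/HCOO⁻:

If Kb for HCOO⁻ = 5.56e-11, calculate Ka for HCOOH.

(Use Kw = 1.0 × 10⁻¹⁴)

For a conjugate pair Ka × Kb = Kw, so Ka = Kw/Kb = 1.0 × 10⁻¹⁴ / 5.56e-11 = 1.80e-04.

K_a = 1.80e-04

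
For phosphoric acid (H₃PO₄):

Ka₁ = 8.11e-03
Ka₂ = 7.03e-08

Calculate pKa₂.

pKa₂ = -log(Ka₂) = -log(7.03e-08) = 7.15.

pK_{a2} = 7.15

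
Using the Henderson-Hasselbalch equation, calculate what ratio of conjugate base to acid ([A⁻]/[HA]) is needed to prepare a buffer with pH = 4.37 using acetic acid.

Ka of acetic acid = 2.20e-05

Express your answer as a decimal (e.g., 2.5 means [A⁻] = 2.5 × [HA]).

pKa = -log(2.20e-05) = 4.6576. pH = pKa + log([A⁻]/[HA]), so log([A⁻]/[HA]) = pH − pKa = 4.37 − 4.6576 = -0.2876. [A⁻]/[HA] = 10^(-0.2876) = 0.516

[A⁻]/[HA] = 0.516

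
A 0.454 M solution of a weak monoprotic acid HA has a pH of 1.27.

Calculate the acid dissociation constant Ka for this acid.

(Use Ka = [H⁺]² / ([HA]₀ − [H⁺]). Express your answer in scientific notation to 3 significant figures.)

[H⁺] = 10^(−pH) = 10^(−1.27) = 5.370e-02 M. For HA ⇌ H⁺ + A⁻, Ka = [H⁺][A⁻]/[HA] = [H⁺]² / ([HA]₀ − [H⁺]) = (5.370e-02)² / (0.454 − 5.370e-02) = 7.20e-03.

K_a = 7.20e-03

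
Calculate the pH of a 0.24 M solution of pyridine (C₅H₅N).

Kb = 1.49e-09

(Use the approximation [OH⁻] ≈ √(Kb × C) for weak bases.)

[OH⁻] = √(Kb × C) = √(1.49e-09 × 0.24) = 1.8910e-05. pOH = 4.72, pH = 14 - pOH

pH = 9.28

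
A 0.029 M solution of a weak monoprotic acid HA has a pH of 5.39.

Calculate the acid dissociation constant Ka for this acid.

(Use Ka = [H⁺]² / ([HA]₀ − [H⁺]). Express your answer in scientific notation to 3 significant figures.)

[H⁺] = 10^(−pH) = 10^(−5.39) = 4.074e-06 M. For HA ⇌ H⁺ + A⁻, Ka = [H⁺][A⁻]/[HA] = [H⁺]² / ([HA]₀ − [H⁺]) = (4.074e-06)² / (0.029 − 4.074e-06) = 5.72e-10.

K_a = 5.72e-10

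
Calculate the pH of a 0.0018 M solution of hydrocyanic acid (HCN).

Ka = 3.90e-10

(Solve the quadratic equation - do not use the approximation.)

x² + Ka×x - Ka×C = 0. Using quadratic formula: [H⁺] = 8.3766e-07

pH = 6.08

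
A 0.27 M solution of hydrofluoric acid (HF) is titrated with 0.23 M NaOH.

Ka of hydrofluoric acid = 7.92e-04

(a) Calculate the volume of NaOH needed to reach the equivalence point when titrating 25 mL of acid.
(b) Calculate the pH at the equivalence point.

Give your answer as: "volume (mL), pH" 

moles acid = 0.27 × 25/1000 = 0.00675 mol; V_base = moles/0.23 × 1000 = 29.3 mL. At equivalence only the conjugate base is present: [A⁻] = 0.00675/0.054 = 1.2420e-01 M. Kb = Kw/Ka = 1.26e-11; [OH⁻] = √(Kb × [A⁻]) = 1.2523e-06; pOH = 5.90; pH = 14 - pOH = 8.10.

V = 29.3 mL, pH = 8.10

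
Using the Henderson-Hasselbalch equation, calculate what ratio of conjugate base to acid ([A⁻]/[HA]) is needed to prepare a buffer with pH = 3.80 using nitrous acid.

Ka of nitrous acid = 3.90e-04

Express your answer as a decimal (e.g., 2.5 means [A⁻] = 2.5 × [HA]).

pKa = -log(3.90e-04) = 3.4089. pH = pKa + log([A⁻]/[HA]), so log([A⁻]/[HA]) = pH − pKa = 3.80 − 3.4089 = 0.3911. [A⁻]/[HA] = 10^(0.3911) = 2.46

[A⁻]/[HA] = 2.46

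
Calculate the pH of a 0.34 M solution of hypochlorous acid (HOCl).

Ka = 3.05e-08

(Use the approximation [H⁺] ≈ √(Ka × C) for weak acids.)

[H⁺] = √(Ka × C) = √(3.05e-08 × 0.34) = 1.0183e-04. pH = -log(1.0183e-04)

pH = 3.99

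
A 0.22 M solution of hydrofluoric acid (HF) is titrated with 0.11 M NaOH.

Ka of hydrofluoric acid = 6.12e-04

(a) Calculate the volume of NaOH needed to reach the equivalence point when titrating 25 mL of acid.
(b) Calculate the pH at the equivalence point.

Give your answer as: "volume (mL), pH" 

moles acid = 0.22 × 25/1000 = 0.0055 mol; V_base = moles/0.11 × 1000 = 50.0 mL. At equivalence only the conjugate base is present: [A⁻] = 0.0055/0.075 = 7.3333e-02 M. Kb = Kw/Ka = 1.63e-11; [OH⁻] = √(Kb × [A⁻]) = 1.0946e-06; pOH = 5.96; pH = 14 - pOH = 8.04.

V = 50.0 mL, pH = 8.04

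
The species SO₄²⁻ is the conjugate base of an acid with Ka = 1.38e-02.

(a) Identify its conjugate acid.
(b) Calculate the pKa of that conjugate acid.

(a) The conjugate acid is formed by adding one H⁺ to SO₄²⁻, giving HSO₄⁻. (b) pKa = -log(Ka) = -log(1.38e-02) = 1.86.

Conjugate acid: HSO₄⁻; pK_a = 1.86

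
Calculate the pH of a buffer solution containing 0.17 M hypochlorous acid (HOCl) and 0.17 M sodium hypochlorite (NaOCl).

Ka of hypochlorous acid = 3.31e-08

pKa = -log(3.31e-08) = 7.48. pH = pKa + log([A⁻]/[HA]) = 7.48 + log(0.17/0.17)

pH = 7.48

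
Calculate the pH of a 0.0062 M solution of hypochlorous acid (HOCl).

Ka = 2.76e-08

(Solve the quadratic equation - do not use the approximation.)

x² + Ka×x - Ka×C = 0. Using quadratic formula: [H⁺] = 1.3067e-05

pH = 4.88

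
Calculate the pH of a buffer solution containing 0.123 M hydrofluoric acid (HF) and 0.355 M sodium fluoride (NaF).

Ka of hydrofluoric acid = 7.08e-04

pKa = -log(7.08e-04) = 3.15. pH = pKa + log([A⁻]/[HA]) = 3.15 + log(0.355/0.123)

pH = 3.61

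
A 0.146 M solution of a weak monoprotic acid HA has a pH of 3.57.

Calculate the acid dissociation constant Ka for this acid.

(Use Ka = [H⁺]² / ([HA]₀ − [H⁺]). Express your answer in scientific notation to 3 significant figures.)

[H⁺] = 10^(−pH) = 10^(−3.57) = 2.692e-04 M. For HA ⇌ H⁺ + A⁻, Ka = [H⁺][A⁻]/[HA] = [H⁺]² / ([HA]₀ − [H⁺]) = (2.692e-04)² / (0.146 − 2.692e-04) = 4.97e-07.

K_a = 4.97e-07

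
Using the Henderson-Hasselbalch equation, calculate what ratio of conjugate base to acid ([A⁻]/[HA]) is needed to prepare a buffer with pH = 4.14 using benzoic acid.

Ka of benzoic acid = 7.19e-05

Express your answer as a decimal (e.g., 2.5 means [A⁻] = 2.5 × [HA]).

pKa = -log(7.19e-05) = 4.1433. pH = pKa + log([A⁻]/[HA]), so log([A⁻]/[HA]) = pH − pKa = 4.14 − 4.1433 = -0.0033. [A⁻]/[HA] = 10^(-0.0033) = 0.992

[A⁻]/[HA] = 0.992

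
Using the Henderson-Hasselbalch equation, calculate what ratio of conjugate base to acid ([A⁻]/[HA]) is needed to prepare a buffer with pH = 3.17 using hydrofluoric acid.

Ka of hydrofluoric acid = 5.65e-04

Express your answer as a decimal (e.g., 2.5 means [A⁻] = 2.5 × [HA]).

pKa = -log(5.65e-04) = 3.2480. pH = pKa + log([A⁻]/[HA]), so log([A⁻]/[HA]) = pH − pKa = 3.17 − 3.2480 = -0.0780. [A⁻]/[HA] = 10^(-0.0780) = 0.836

[A⁻]/[HA] = 0.836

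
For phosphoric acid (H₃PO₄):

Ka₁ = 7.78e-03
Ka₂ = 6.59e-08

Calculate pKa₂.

pKa₂ = -log(Ka₂) = -log(6.59e-08) = 7.18.

pK_{a2} = 7.18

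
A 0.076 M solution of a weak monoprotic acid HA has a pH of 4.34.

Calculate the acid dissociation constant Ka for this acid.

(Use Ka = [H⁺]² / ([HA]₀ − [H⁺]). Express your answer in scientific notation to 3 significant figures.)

[H⁺] = 10^(−pH) = 10^(−4.34) = 4.571e-05 M. For HA ⇌ H⁺ + A⁻, Ka = [H⁺][A⁻]/[HA] = [H⁺]² / ([HA]₀ − [H⁺]) = (4.571e-05)² / (0.076 − 4.571e-05) = 2.75e-08.

K_a = 2.75e-08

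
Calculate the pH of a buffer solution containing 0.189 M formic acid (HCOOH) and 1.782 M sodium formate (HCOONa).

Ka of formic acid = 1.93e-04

pKa = -log(1.93e-04) = 3.71. pH = pKa + log([A⁻]/[HA]) = 3.71 + log(1.782/0.189)

pH = 4.69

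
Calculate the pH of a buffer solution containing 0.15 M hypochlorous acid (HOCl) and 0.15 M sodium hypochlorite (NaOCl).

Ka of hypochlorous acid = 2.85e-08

pKa = -log(2.85e-08) = 7.55. pH = pKa + log([A⁻]/[HA]) = 7.55 + log(0.15/0.15)

pH = 7.55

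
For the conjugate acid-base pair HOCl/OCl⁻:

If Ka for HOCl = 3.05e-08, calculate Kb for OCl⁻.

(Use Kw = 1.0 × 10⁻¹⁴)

For a conjugate pair Ka × Kb = Kw, so Kb = Kw/Ka = 1.0 × 10⁻¹⁴ / 3.05e-08 = 3.28e-07.

K_b = 3.28e-07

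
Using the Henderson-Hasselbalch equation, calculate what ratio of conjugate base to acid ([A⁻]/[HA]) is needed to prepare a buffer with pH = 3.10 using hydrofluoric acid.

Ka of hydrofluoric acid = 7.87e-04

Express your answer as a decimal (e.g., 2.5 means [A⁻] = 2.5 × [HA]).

pKa = -log(7.87e-04) = 3.1040. pH = pKa + log([A⁻]/[HA]), so log([A⁻]/[HA]) = pH − pKa = 3.10 − 3.1040 = -0.0040. [A⁻]/[HA] = 10^(-0.0040) = 0.991

[A⁻]/[HA] = 0.991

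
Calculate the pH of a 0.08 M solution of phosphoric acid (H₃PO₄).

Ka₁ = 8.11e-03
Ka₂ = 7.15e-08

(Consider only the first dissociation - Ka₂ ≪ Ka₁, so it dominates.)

First dissociation dominates. From Ka₁ = [H⁺][HA⁻]/[H₂A], x² + Ka₁·x − Ka₁·C = 0 with C = 0.08 M and Ka₁ = 8.11e-03. Solving: [H⁺] = (−Ka₁ + √(Ka₁² + 4·Ka₁·C)) / 2 = 2.1737e-02 M. pH = -log(2.1737e-02) = 1.66.

pH = 1.66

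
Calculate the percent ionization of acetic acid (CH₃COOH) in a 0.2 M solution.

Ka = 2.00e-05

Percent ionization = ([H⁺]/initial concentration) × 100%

Using Ka equilibrium: x² + Ka×x - Ka×C = 0. Solving: [H⁺] = 1.9900e-03. Percent = (1.9900e-03/0.2) × 100

Percent ionization = 0.995%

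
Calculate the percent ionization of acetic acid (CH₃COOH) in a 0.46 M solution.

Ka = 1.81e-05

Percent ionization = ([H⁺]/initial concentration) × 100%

Using Ka equilibrium: x² + Ka×x - Ka×C = 0. Solving: [H⁺] = 2.8764e-03. Percent = (2.8764e-03/0.46) × 100

Percent ionization = 0.625%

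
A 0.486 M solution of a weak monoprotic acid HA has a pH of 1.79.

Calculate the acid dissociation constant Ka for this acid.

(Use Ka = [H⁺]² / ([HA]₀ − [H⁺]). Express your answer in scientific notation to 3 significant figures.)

[H⁺] = 10^(−pH) = 10^(−1.79) = 1.622e-02 M. For HA ⇌ H⁺ + A⁻, Ka = [H⁺][A⁻]/[HA] = [H⁺]² / ([HA]₀ − [H⁺]) = (1.622e-02)² / (0.486 − 1.622e-02) = 5.60e-04.

K_a = 5.60e-04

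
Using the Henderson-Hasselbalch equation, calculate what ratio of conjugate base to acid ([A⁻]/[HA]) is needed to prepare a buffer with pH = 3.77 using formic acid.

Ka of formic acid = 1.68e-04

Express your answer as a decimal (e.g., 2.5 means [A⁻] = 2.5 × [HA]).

pKa = -log(1.68e-04) = 3.7747. pH = pKa + log([A⁻]/[HA]), so log([A⁻]/[HA]) = pH − pKa = 3.77 − 3.7747 = -0.0047. [A⁻]/[HA] = 10^(-0.0047) = 0.989

[A⁻]/[HA] = 0.989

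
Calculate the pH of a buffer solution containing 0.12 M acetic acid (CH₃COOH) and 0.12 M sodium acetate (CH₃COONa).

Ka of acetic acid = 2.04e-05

pKa = -log(2.04e-05) = 4.69. pH = pKa + log([A⁻]/[HA]) = 4.69 + log(0.12/0.12)

pH = 4.69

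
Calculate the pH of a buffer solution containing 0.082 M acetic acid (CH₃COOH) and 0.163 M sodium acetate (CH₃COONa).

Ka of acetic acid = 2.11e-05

pKa = -log(2.11e-05) = 4.68. pH = pKa + log([A⁻]/[HA]) = 4.68 + log(0.163/0.082)

pH = 4.97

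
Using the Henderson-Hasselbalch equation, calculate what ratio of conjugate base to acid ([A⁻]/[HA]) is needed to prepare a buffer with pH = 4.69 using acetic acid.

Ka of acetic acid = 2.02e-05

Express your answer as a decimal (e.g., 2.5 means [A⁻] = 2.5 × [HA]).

pKa = -log(2.02e-05) = 4.6946. pH = pKa + log([A⁻]/[HA]), so log([A⁻]/[HA]) = pH − pKa = 4.69 − 4.6946 = -0.0046. [A⁻]/[HA] = 10^(-0.0046) = 0.989

[A⁻]/[HA] = 0.989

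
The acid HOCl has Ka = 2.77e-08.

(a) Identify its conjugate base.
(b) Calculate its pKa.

(a) The conjugate base is formed by removing one H⁺ from HOCl, giving OCl⁻. (b) pKa = -log(Ka) = -log(2.77e-08) = 7.56.

Conjugate base: OCl⁻; pK_a = 7.56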